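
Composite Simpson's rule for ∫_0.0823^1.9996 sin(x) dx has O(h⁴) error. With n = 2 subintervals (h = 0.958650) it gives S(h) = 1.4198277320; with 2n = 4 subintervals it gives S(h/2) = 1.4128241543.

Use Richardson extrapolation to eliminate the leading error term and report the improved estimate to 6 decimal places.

1.412357

The method has order 4: 2^4 = 16.
Top: 16(1.4128241543) − (1.4198277320) = 21.1853587368
21.1853587368 ÷ 15 = 1.4123572491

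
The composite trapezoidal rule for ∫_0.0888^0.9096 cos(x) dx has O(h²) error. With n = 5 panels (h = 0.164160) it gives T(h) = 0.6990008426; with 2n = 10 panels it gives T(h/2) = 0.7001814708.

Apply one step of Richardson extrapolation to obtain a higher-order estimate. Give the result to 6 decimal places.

Leading term ∝ h^2; use weight 4 = 2^2.
A(h/2) − A(h) = 0.7001814708 − 0.6990008426 = 0.0011806282
Divide by 2^2 − 1 = 3: 0.0011806282/3 = 0.0003935427
R = 0.7001814708 + 0.0003935427 = 0.7005750135
Gap between inputs: 1.181e-03; correction applied: +0.0003935427.

0.700575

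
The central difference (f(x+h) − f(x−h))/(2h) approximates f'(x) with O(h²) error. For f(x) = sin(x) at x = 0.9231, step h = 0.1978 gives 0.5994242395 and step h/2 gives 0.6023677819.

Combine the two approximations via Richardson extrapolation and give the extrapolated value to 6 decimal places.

r = 2: numerator weight 4, denominator 3.
4×0.6023677819 − 0.5994242395 = 1.8100468881
Extrapolated: 1.8100468881 / 3 = 0.6033489627

0.603349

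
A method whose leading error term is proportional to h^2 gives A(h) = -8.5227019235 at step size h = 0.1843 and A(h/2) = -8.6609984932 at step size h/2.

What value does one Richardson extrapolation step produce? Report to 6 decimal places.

Leading term ∝ h^2; use weight 4 = 2^2.
2^2 × A(h/2) = -34.6439939728; minus A(h) gives -26.1212920493.
(4 × (-8.6609984932) − (-8.5227019235))/(4 − 1) = -8.7070973498
Shift from A(h/2): −0.0460988566.

-8.707097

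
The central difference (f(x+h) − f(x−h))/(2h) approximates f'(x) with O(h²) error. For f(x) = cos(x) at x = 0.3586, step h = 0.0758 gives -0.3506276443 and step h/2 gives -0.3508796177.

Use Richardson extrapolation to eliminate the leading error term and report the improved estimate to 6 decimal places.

-0.350964

r = 2: numerator weight 4, denominator 3.
Numerator 4·A(h/2) − A(h) = 4·(-0.3508796177) − (-0.3506276443) = -1.0528908265
Extrapolated: (-1.0528908265) / 3 = -0.3509636088
Gap between inputs: 2.520e-04; correction applied: −0.0000839911.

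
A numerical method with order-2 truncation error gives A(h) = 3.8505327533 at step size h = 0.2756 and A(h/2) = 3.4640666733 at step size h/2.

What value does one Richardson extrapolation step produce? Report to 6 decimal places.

Leading term ∝ h^2; use weight 4 = 2^2.
4·3.4640666733 − 3.8505327533 = 10.0057339399
R = 10.0057339399/3 = 3.3352446466
Correction |R − A(h/2)| = 1.288e-01; gap |A(h/2) − A(h)| = 3.865e-01.

3.335245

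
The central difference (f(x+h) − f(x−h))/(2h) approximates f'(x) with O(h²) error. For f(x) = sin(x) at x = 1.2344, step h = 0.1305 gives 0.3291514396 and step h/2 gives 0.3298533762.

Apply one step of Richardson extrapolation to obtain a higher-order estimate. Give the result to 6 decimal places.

The method has order 2: 2^2 = 4.
Top: 4(0.3298533762) − (0.3291514396) = 0.9902620652
R = 0.9902620652/3 = 0.3300873551
Shift from A(h/2): +0.0002339789.

0.330087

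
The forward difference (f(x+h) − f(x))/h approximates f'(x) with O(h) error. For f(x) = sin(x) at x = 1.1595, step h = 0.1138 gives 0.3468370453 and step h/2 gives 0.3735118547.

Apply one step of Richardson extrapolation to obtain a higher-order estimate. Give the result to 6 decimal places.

Method order is 1; weight 2^1 = 2.
Numerator 2×A(h/2) − A(h) = 2×0.3735118547 − 0.3468370453 = 0.4001866641
Extrapolated: 0.4001866641 / 1 = 0.4001866641

0.400187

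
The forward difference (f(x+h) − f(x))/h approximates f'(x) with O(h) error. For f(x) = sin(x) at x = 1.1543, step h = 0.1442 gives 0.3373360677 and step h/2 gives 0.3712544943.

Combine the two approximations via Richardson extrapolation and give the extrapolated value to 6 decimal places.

r = 1, so 2^r = 2.
2^1·A(h/2) = 0.7425089886; minus A(h) gives 0.4051729209.
R = 0.4051729209/1 = 0.4051729209
Shift from A(h/2): +0.0339184266.

0.405173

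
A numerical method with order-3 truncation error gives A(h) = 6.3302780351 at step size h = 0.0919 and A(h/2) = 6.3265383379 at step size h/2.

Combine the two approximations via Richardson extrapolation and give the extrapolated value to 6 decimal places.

6.326004

Error is O(h^3); halving h shrinks it by 2^3 = 8.
Top: 8(6.3265383379) − (6.3302780351) = 44.2820286681
Divide by 2^3 − 1 = 7.
44.2820286681 ÷ 7 = 6.3260040954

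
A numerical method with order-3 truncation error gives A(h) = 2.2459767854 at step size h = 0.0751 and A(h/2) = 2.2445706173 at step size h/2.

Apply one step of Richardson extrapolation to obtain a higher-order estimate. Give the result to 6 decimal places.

2.244370

The method has order 3: 2^3 = 8.
Difference of the inputs: 2.2445706173 − 2.2459767854 = -0.0014061681
Correction (A(h/2) − A(h))/(8 − 1) = (-0.0014061681)/7 = -0.0002008812
R = A(h/2) + (A(h/2) − A(h))/7 = 2.2445706173 − 0.0002008812 = 2.2443697361
Correction |R − A(h/2)| = 2.009e-04; gap |A(h/2) − A(h)| = 1.406e-03.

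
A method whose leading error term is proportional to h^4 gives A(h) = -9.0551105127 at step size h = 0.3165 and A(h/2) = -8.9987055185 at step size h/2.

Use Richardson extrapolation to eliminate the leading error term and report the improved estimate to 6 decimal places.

-8.994945

The method has order 4: 2^4 = 16.
16·(-8.9987055185) = -143.9792882960; subtract (-9.0551105127) → -134.9241777833
(16·(-8.9987055185) − (-9.0551105127))/(16 − 1) = -8.9949451856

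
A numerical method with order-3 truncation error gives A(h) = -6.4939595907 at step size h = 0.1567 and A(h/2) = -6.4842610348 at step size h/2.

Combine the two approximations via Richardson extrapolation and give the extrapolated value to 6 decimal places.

r = 3, so 2^r = 8.
Numerator 8 × A(h/2) − A(h) = 8 × (-6.4842610348) − (-6.4939595907) = -45.3801286877
(8 × (-6.4842610348) − (-6.4939595907))/(8 − 1) = -6.4828755268
Correction |R − A(h/2)| = 1.386e-03; gap |A(h/2) − A(h)| = 9.699e-03.

-6.482876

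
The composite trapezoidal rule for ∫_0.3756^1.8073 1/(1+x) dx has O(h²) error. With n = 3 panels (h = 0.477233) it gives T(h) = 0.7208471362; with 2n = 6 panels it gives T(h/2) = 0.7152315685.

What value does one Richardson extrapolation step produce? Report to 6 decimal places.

0.713360

r = 2, so 2^r = 4.
4*0.7152315685 − 0.7208471362 = 2.1400791378
Divide by 2^2 − 1 = 3.
So the Richardson estimate is 0.7133597126.
Gap between inputs: 5.616e-03; correction applied: −0.0018718559.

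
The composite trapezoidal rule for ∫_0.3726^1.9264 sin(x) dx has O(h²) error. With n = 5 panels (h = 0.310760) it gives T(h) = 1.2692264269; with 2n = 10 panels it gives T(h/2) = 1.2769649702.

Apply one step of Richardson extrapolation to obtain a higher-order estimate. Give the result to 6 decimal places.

1.279544

r = 2: numerator weight 4, denominator 3.
Numerator 4*A(h/2) − A(h) = 4*1.2769649702 − 1.2692264269 = 3.8386334539
Divide by 2^2 − 1 = 3.
3.8386334539 ÷ 3 = 1.2795444846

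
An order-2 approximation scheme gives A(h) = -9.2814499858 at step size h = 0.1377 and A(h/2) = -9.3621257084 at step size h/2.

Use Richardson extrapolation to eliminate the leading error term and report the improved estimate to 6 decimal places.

Order 2 gives 2^r = 4 and 2^r − 1 = 3.
4×(-9.3621257084) = -37.4485028336; (-37.4485028336) − (-9.2814499858) = -28.1670528478
R = (-28.1670528478)/3 = -9.3890176159
Correction |R − A(h/2)| = 2.689e-02; gap |A(h/2) − A(h)| = 8.068e-02.

-9.389018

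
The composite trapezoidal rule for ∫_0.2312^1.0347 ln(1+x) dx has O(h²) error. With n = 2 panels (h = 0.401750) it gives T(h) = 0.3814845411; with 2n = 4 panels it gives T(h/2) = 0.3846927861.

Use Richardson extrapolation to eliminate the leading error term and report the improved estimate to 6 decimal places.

Leading term ∝ h^2; use weight 4 = 2^2.
4*0.3846927861 − 0.3814845411 = 1.1572866033
Extrapolated: 1.1572866033 / 3 = 0.3857622011

0.385762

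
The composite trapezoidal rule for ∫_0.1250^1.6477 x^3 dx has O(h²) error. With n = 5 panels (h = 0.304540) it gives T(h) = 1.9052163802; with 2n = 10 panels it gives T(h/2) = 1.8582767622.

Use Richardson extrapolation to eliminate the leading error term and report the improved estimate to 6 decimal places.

1.842630

Error is O(h^2); halving h shrinks it by 2^2 = 4.
Top: 4(1.8582767622) − (1.9052163802) = 5.5278906686
Divide by 2^2 − 1 = 3.
So the Richardson estimate is 1.8426302229.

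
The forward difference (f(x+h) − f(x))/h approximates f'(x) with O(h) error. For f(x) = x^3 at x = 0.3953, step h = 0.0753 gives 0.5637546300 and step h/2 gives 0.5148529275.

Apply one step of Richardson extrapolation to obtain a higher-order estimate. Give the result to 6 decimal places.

0.465951

r = 1, so 2^r = 2.
2 × 0.5148529275 = 1.0297058550; subtract 0.5637546300 → 0.4659512250
R = 0.4659512250/1 = 0.4659512250
Shift from A(h/2): −0.0489017025.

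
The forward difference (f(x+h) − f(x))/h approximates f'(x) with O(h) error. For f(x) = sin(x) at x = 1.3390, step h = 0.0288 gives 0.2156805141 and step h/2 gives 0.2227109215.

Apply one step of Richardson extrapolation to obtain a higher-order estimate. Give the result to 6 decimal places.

Order 1 gives 2^r = 2 and 2^r − 1 = 1.
2^1 × A(h/2) = 0.4454218430; minus A(h) gives 0.2297413289.
0.2297413289 ÷ 1 = 0.2297413289

0.229741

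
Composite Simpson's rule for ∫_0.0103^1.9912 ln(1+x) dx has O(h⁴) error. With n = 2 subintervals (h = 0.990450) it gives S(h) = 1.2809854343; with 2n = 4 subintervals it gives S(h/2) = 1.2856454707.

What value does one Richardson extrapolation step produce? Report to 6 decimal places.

1.285956

Order 4 gives 2^r = 16 and 2^r − 1 = 15.
Difference of the inputs: 1.2856454707 − 1.2809854343 = 0.0046600364
Divide by 2^4 − 1 = 15: 0.0046600364/15 = 0.0003106691
R = A(h/2) + (A(h/2) − A(h))/15 = 1.2856454707 + 0.0003106691 = 1.2859561398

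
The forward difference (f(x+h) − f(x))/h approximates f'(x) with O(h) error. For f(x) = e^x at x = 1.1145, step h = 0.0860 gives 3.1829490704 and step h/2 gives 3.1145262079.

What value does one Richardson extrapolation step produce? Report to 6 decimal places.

3.046103

With r = 1 the leading error scales as h^1, so the weight is 2^1 = 2.
Top: 2(3.1145262079) − (3.1829490704) = 3.0461033454
Divide by 2^1 − 1 = 1.
So the Richardson estimate is 3.0461033454.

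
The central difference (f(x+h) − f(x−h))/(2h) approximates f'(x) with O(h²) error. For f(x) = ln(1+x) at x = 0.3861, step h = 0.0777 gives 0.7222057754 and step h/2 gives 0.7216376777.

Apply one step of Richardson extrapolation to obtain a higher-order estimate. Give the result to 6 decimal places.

0.721448

Leading term ∝ h^2; use weight 4 = 2^2.
2^2×A(h/2) = 2.8865507108; minus A(h) gives 2.1643449354.
Denominator 4 − 1 = 3.
Extrapolated: 2.1643449354 / 3 = 0.7214483118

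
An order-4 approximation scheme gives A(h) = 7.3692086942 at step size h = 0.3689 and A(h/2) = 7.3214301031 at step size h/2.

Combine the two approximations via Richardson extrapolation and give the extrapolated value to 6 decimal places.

7.318245

Leading term ∝ h^4; use weight 16 = 2^4.
A(h/2) − A(h) = 7.3214301031 − 7.3692086942 = -0.0477785911
Correction (A(h/2) − A(h))/(16 − 1) = (-0.0477785911)/15 = -0.0031852394
R = A(h/2) + (A(h/2) − A(h))/15 = 7.3214301031 − 0.0031852394 = 7.3182448637
Gap between inputs: 4.778e-02; correction applied: −0.0031852394.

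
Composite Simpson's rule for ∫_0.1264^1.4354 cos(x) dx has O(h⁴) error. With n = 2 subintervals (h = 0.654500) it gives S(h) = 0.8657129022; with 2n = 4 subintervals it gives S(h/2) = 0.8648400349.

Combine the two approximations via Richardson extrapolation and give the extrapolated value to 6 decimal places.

0.864782

Order 4 gives 2^r = 16 and 2^r − 1 = 15.
Top: 16(0.8648400349) − (0.8657129022) = 12.9717276562
Extrapolated: 12.9717276562 / 15 = 0.8647818437
Correction |R − A(h/2)| = 5.819e-05; gap |A(h/2) − A(h)| = 8.729e-04.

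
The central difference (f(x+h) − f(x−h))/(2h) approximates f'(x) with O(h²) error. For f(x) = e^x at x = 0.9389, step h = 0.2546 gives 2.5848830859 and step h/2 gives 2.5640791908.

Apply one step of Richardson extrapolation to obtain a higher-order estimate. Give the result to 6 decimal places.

Order 2 gives 2^r = 4 and 2^r − 1 = 3.
Numerator 4·A(h/2) − A(h) = 4·2.5640791908 − 2.5848830859 = 7.6714336773
Divide by 2^2 − 1 = 3.
Result: 2.5571445591
Shift from A(h/2): −0.0069346317.

2.557145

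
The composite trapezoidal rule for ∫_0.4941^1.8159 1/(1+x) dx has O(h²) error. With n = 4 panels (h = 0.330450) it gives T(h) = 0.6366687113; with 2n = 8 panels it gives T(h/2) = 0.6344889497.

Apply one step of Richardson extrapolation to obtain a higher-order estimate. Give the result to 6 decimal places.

r = 2: numerator weight 4, denominator 3.
2^2·A(h/2) = 2.5379557988; minus A(h) gives 1.9012870875.
Extrapolated: 1.9012870875 / 3 = 0.6337623625
Gap between inputs: 2.180e-03; correction applied: −0.0007265872.

0.633762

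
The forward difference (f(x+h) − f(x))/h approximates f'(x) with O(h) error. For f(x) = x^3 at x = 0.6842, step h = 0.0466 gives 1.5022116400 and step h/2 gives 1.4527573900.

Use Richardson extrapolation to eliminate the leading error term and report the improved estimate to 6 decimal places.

1.403303

Method order is 1; weight 2^1 = 2.
Weighted: 2.9055147800 − 1.5022116400 = 1.4033031400
1.4033031400 ÷ 1 = 1.4033031400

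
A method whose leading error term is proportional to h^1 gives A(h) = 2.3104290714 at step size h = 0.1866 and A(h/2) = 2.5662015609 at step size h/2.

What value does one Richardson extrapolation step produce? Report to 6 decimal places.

With r = 1 the leading error scales as h^1, so the weight is 2^1 = 2.
Numerator 2·A(h/2) − A(h) = 2·2.5662015609 − 2.3104290714 = 2.8219740504
Divide by 2^1 − 1 = 1.
R = 2.8219740504/1 = 2.8219740504

2.821974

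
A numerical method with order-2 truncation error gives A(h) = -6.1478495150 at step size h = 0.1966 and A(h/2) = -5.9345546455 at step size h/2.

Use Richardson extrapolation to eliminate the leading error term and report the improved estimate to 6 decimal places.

r = 2: numerator weight 4, denominator 3.
4×(-5.9345546455) = -23.7382185820; (-23.7382185820) − (-6.1478495150) = -17.5903690670
Extrapolated: (-17.5903690670) / 3 = -5.8634563557

-5.863456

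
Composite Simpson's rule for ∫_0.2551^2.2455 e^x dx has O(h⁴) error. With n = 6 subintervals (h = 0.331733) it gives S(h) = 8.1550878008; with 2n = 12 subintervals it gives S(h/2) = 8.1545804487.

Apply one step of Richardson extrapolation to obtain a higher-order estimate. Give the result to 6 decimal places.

r = 4: numerator weight 16, denominator 15.
16 × 8.1545804487 = 130.4732871792; 130.4732871792 − 8.1550878008 = 122.3181993784
Divide by 2^4 − 1 = 15.
So the Richardson estimate is 8.1545466252.
Gap between inputs: 5.074e-04; correction applied: −0.0000338235.

8.154547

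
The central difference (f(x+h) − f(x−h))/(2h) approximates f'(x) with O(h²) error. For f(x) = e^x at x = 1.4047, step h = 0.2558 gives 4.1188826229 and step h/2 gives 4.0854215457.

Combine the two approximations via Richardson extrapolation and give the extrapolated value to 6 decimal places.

With r = 2 the leading error scales as h^2, so the weight is 2^2 = 4.
Numerator 4*A(h/2) − A(h) = 4*4.0854215457 − 4.1188826229 = 12.2228035599
Denominator 4 − 1 = 3.
(4*4.0854215457 − 4.1188826229)/(4 − 1) = 4.0742678533

4.074268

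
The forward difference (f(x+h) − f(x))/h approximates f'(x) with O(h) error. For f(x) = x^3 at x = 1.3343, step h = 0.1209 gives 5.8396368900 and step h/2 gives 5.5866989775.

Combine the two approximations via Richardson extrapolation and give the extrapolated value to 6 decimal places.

5.333761

The method has order 1: 2^1 = 2.
Numerator 2 × A(h/2) − A(h) = 2 × 5.5866989775 − 5.8396368900 = 5.3337610650
(2 × 5.5866989775 − 5.8396368900)/(2 − 1) = 5.3337610650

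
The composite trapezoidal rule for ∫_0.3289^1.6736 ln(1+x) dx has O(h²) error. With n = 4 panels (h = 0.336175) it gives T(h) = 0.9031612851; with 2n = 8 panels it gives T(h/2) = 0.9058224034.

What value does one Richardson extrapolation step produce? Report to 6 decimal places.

0.906709

r = 2: numerator weight 4, denominator 3.
4 × 0.9058224034 = 3.6232896136; 3.6232896136 − 0.9031612851 = 2.7201283285
Denominator 4 − 1 = 3.
So the Richardson estimate is 0.9067094428.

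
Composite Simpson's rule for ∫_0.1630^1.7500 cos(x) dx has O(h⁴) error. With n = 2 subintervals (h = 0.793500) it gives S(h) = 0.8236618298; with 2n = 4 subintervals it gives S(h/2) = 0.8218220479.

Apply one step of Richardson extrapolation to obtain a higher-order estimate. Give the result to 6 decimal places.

0.821699

r = 4: numerator weight 16, denominator 15.
16·0.8218220479 = 13.1491527664; 13.1491527664 − 0.8236618298 = 12.3254909366
Denominator 16 − 1 = 15.
Extrapolated: 12.3254909366 / 15 = 0.8216993958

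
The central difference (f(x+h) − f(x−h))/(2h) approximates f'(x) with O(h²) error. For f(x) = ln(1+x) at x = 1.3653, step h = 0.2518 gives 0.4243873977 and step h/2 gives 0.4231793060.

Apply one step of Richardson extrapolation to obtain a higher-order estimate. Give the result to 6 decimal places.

0.422777

r = 2, so 2^r = 4.
4·0.4231793060 = 1.6927172240; 1.6927172240 − 0.4243873977 = 1.2683298263
Denominator 4 − 1 = 3.
So the Richardson estimate is 0.4227766088.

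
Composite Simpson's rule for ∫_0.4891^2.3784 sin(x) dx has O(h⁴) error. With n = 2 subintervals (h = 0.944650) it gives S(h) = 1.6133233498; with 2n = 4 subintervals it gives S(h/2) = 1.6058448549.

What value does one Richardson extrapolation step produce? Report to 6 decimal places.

Error is O(h^4); halving h shrinks it by 2^4 = 16.
16×1.6058448549 − 1.6133233498 = 24.0801943286
Denominator 16 − 1 = 15.
Result: 1.6053462886

1.605346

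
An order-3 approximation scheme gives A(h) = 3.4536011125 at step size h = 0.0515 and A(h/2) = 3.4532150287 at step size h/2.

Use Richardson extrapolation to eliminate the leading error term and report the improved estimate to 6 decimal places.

3.453160

Order 3 gives 2^r = 8 and 2^r − 1 = 7.
8×3.4532150287 = 27.6257202296; subtract 3.4536011125 → 24.1721191171
Divide by 2^3 − 1 = 7.
So the Richardson estimate is 3.4531598739.
Gap between inputs: 3.861e-04; correction applied: −0.0000551548.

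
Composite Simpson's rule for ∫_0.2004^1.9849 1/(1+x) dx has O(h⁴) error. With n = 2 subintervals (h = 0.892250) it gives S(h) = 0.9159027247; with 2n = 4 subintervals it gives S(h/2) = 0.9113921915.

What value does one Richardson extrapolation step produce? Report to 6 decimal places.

Error is O(h^4); halving h shrinks it by 2^4 = 16.
Top: 16(0.9113921915) − (0.9159027247) = 13.6663723393
13.6663723393 ÷ 15 = 0.9110914893
Correction |R − A(h/2)| = 3.007e-04; gap |A(h/2) − A(h)| = 4.511e-03.

0.911091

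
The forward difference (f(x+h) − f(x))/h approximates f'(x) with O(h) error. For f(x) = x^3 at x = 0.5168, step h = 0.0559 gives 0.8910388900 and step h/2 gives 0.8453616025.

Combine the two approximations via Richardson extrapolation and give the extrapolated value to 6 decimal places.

0.799684

r = 1, so 2^r = 2.
Numerator 2·A(h/2) − A(h) = 2·0.8453616025 − 0.8910388900 = 0.7996843150
Extrapolated: 0.7996843150 / 1 = 0.7996843150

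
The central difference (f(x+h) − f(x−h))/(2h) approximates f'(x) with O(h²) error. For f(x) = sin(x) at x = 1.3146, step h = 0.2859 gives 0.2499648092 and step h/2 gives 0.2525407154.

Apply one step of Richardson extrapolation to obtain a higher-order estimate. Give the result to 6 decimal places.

0.253399

The method has order 2: 2^2 = 4.
Top: 4(0.2525407154) − (0.2499648092) = 0.7601980524
Denominator 4 − 1 = 3.
(4 × 0.2525407154 − 0.2499648092)/(4 − 1) = 0.2533993508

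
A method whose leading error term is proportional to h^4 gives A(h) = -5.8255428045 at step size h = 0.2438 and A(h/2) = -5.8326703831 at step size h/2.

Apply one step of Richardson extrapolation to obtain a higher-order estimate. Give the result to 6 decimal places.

-5.833146

Method order is 4; weight 2^4 = 16.
Numerator 16*A(h/2) − A(h) = 16*(-5.8326703831) − (-5.8255428045) = -87.4971833251
Divide by 2^4 − 1 = 15.
Result: -5.8331455550
Gap between inputs: 7.128e-03; correction applied: −0.0004751719.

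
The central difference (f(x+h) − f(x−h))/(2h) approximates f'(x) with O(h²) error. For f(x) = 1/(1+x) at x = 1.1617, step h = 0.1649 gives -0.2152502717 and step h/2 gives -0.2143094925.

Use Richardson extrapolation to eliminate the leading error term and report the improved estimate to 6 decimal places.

-0.213996

Method order is 2; weight 2^2 = 4.
Weighted: (-0.8572379700) − (-0.2152502717) = -0.6419876983
R = (-0.6419876983)/3 = -0.2139958994
Correction |R − A(h/2)| = 3.136e-04; gap |A(h/2) − A(h)| = 9.408e-04.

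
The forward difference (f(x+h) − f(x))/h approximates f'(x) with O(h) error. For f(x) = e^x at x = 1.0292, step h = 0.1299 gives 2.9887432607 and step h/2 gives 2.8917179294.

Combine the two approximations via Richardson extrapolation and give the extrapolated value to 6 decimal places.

Order 1 gives 2^r = 2 and 2^r − 1 = 1.
2·2.8917179294 = 5.7834358588; 5.7834358588 − 2.9887432607 = 2.7946925981
Divide by 2^1 − 1 = 1.
Result: 2.7946925981
Gap between inputs: 9.703e-02; correction applied: −0.0970253313.

2.794693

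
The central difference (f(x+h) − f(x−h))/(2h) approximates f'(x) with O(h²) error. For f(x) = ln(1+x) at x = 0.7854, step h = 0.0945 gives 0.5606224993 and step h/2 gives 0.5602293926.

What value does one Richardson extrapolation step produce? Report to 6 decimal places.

r = 2: numerator weight 4, denominator 3.
4*0.5602293926 − 0.5606224993 = 1.6802950711
Denominator 4 − 1 = 3.
So the Richardson estimate is 0.5600983570.
Shift from A(h/2): −0.0001310356.

0.560098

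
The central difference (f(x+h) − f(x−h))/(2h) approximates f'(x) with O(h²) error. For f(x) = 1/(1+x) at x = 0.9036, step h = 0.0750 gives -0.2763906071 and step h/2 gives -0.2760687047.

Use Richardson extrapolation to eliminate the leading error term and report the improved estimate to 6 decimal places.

With r = 2 the leading error scales as h^2, so the weight is 2^2 = 4.
Top: 4(-0.2760687047) − (-0.2763906071) = -0.8278842117
Divide by 2^2 − 1 = 3.
(4·(-0.2760687047) − (-0.2763906071))/(4 − 1) = -0.2759614039

-0.275961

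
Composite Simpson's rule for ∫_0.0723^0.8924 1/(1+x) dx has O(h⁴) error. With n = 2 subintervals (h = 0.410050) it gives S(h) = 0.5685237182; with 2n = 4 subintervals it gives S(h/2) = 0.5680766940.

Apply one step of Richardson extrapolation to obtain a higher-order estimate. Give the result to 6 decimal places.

Leading term ∝ h^4; use weight 16 = 2^4.
Weighted: 9.0892271040 − 0.5685237182 = 8.5207033858
Divide by 2^4 − 1 = 15.
R = 8.5207033858/15 = 0.5680468924
Gap between inputs: 4.470e-04; correction applied: −0.0000298016.

0.568047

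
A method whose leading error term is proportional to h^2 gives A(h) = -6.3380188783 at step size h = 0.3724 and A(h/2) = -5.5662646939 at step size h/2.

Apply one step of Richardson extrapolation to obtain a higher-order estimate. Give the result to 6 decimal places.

Error is O(h^2); halving h shrinks it by 2^2 = 4.
2^2·A(h/2) = -22.2650587756; minus A(h) gives -15.9270398973.
(-15.9270398973) ÷ 3 = -5.3090132991

-5.309013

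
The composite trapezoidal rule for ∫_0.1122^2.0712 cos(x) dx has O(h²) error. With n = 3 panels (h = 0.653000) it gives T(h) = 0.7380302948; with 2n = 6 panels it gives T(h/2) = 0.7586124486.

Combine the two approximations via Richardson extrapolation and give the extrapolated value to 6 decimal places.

0.765473

With r = 2 the leading error scales as h^2, so the weight is 2^2 = 4.
4·0.7586124486 − 0.7380302948 = 2.2964194996
Divide by 2^2 − 1 = 3.
(4·0.7586124486 − 0.7380302948)/(4 − 1) = 0.7654731665
Correction |R − A(h/2)| = 6.861e-03; gap |A(h/2) − A(h)| = 2.058e-02.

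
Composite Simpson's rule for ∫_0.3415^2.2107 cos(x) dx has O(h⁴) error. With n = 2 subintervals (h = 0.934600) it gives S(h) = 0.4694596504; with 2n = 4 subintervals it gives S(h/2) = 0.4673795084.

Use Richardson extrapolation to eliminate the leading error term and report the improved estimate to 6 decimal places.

Leading term ∝ h^4; use weight 16 = 2^4.
16 × 0.4673795084 = 7.4780721344; subtract 0.4694596504 → 7.0086124840
(16 × 0.4673795084 − 0.4694596504)/(16 − 1) = 0.4672408323

0.467241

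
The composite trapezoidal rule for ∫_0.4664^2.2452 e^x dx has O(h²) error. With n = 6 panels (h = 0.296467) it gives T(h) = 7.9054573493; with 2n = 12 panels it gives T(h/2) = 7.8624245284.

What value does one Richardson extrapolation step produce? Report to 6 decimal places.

7.848080

r = 2: numerator weight 4, denominator 3.
4 × 7.8624245284 = 31.4496981136; subtract 7.9054573493 → 23.5442407643
(4 × 7.8624245284 − 7.9054573493)/(4 − 1) = 7.8480802548
Gap between inputs: 4.303e-02; correction applied: −0.0143442736.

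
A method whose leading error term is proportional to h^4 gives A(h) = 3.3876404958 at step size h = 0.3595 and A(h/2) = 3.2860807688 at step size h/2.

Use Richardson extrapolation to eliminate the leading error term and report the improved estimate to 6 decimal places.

With r = 4 the leading error scales as h^4, so the weight is 2^4 = 16.
Numerator 16*A(h/2) − A(h) = 16*3.2860807688 − 3.3876404958 = 49.1896518050
Divide by 2^4 − 1 = 15.
(16*3.2860807688 − 3.3876404958)/(16 − 1) = 3.2793101203
Gap between inputs: 1.016e-01; correction applied: −0.0067706485.

3.279310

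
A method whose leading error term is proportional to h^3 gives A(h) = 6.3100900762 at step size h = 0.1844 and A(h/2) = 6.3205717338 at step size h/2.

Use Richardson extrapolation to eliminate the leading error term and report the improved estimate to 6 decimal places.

With r = 3 the leading error scales as h^3, so the weight is 2^3 = 8.
8*6.3205717338 = 50.5645738704; subtract 6.3100900762 → 44.2544837942
44.2544837942 ÷ 7 = 6.3220691135
Shift from A(h/2): +0.0014973797.

6.322069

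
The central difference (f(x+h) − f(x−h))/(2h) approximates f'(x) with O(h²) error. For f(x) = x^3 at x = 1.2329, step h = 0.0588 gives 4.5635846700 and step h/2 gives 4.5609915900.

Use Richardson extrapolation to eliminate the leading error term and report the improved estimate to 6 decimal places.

4.560127

Method order is 2; weight 2^2 = 4.
Weighted: 18.2439663600 − 4.5635846700 = 13.6803816900
Divide by 2^2 − 1 = 3.
So the Richardson estimate is 4.5601272300.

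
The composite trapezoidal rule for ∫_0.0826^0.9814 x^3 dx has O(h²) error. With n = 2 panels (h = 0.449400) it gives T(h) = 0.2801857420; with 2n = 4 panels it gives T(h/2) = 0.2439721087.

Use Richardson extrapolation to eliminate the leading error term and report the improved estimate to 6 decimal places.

With r = 2 the leading error scales as h^2, so the weight is 2^2 = 4.
4 × 0.2439721087 − 0.2801857420 = 0.6957026928
Divide by 2^2 − 1 = 3.
R = 0.6957026928/3 = 0.2319008976

0.231901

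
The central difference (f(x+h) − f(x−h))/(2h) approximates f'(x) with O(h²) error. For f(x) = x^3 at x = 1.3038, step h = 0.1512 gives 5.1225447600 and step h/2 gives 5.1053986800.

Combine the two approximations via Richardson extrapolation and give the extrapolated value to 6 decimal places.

5.099683

Error is O(h^2); halving h shrinks it by 2^2 = 4.
4*5.1053986800 = 20.4215947200; subtract 5.1225447600 → 15.2990499600
R = 15.2990499600/3 = 5.0996833200
Correction |R − A(h/2)| = 5.715e-03; gap |A(h/2) − A(h)| = 1.715e-02.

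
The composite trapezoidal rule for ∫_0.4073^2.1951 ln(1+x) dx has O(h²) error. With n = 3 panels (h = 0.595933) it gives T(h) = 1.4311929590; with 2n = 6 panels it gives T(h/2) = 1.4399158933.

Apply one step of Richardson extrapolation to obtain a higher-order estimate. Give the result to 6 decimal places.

1.442824

With r = 2 the leading error scales as h^2, so the weight is 2^2 = 4.
4·1.4399158933 = 5.7596635732; 5.7596635732 − 1.4311929590 = 4.3284706142
R = 4.3284706142/3 = 1.4428235381
Correction |R − A(h/2)| = 2.908e-03; gap |A(h/2) − A(h)| = 8.723e-03.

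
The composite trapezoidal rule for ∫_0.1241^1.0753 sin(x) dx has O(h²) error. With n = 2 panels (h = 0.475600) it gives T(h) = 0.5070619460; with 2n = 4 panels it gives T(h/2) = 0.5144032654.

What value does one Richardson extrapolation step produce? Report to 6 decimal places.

0.516850

r = 2, so 2^r = 4.
4×0.5144032654 = 2.0576130616; subtract 0.5070619460 → 1.5505511156
Denominator 4 − 1 = 3.
Result: 0.5168503719
Correction |R − A(h/2)| = 2.447e-03; gap |A(h/2) − A(h)| = 7.341e-03.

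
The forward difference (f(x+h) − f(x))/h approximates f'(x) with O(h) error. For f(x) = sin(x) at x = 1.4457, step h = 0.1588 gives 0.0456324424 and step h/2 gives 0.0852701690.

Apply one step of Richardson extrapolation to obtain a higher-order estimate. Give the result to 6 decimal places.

0.124908

Leading term ∝ h^1; use weight 2 = 2^1.
2·0.0852701690 = 0.1705403380; 0.1705403380 − 0.0456324424 = 0.1249078956
0.1249078956 ÷ 1 = 0.1249078956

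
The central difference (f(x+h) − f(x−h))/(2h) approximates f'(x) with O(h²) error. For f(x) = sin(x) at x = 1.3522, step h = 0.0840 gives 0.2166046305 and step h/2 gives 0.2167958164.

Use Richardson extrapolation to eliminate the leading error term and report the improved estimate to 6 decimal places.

Leading term ∝ h^2; use weight 4 = 2^2.
Numerator 4 × A(h/2) − A(h) = 4 × 0.2167958164 − 0.2166046305 = 0.6505786351
0.6505786351 ÷ 3 = 0.2168595450
Gap between inputs: 1.912e-04; correction applied: +0.0000637286.

0.216860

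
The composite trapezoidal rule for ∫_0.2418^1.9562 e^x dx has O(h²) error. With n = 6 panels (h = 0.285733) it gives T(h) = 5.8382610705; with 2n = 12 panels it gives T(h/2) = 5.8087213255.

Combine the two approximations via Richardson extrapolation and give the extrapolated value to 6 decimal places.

5.798875

With r = 2 the leading error scales as h^2, so the weight is 2^2 = 4.
Weighted: 23.2348853020 − 5.8382610705 = 17.3966242315
Denominator 4 − 1 = 3.
So the Richardson estimate is 5.7988747438.
Gap between inputs: 2.954e-02; correction applied: −0.0098465817.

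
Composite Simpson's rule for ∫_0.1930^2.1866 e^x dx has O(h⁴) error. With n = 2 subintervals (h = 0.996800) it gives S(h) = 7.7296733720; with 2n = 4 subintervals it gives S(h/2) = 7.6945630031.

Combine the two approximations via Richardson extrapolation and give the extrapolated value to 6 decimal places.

Leading term ∝ h^4; use weight 16 = 2^4.
16 × 7.6945630031 = 123.1130080496; 123.1130080496 − 7.7296733720 = 115.3833346776
Denominator 16 − 1 = 15.
Extrapolated: 115.3833346776 / 15 = 7.6922223118

7.692222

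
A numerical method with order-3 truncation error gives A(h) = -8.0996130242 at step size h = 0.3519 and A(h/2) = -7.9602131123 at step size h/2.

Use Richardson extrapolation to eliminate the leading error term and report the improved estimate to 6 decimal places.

Error is O(h^3); halving h shrinks it by 2^3 = 8.
Weighted: (-63.6817048984) − (-8.0996130242) = -55.5820918742
Extrapolated: (-55.5820918742) / 7 = -7.9402988392

-7.940299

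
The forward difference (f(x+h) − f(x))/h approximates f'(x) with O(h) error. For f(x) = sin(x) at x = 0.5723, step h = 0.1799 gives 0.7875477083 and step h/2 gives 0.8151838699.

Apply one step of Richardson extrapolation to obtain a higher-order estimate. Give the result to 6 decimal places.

0.842820

Leading term ∝ h^1; use weight 2 = 2^1.
Top: 2(0.8151838699) − (0.7875477083) = 0.8428200315
Extrapolated: 0.8428200315 / 1 = 0.8428200315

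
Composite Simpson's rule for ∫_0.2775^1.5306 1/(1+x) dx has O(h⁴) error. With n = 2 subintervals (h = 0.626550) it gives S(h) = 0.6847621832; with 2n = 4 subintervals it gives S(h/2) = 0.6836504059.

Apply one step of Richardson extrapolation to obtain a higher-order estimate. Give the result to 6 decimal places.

0.683576

Order 4 gives 2^r = 16 and 2^r − 1 = 15.
16 × 0.6836504059 − 0.6847621832 = 10.2536443112
(16 × 0.6836504059 − 0.6847621832)/(16 − 1) = 0.6835762874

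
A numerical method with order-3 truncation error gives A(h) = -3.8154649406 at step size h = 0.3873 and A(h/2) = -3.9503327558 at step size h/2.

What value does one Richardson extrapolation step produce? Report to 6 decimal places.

-3.969600

With r = 3 the leading error scales as h^3, so the weight is 2^3 = 8.
Top: 8(-3.9503327558) − (-3.8154649406) = -27.7871971058
Denominator 8 − 1 = 7.
(8×(-3.9503327558) − (-3.8154649406))/(8 − 1) = -3.9695995865
Shift from A(h/2): −0.0192668307.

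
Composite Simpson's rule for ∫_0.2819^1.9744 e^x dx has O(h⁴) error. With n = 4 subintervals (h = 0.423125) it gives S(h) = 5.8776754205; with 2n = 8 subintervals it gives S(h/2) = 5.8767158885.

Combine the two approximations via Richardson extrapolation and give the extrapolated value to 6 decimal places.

With r = 4 the leading error scales as h^4, so the weight is 2^4 = 16.
A(h/2) − A(h) = 5.8767158885 − 5.8776754205 = -0.0009595320
Correction (A(h/2) − A(h))/(16 − 1) = (-0.0009595320)/15 = -0.0000639688
R = 5.8767158885 − 0.0000639688 = 5.8766519197

5.876652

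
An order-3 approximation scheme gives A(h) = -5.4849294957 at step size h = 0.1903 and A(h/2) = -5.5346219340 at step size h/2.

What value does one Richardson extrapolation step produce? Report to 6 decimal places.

-5.541721

Error is O(h^3); halving h shrinks it by 2^3 = 8.
2^3*A(h/2) = -44.2769754720; minus A(h) gives -38.7920459763.
Divide by 2^3 − 1 = 7.
Result: -5.5417208538
Gap between inputs: 4.969e-02; correction applied: −0.0070989198.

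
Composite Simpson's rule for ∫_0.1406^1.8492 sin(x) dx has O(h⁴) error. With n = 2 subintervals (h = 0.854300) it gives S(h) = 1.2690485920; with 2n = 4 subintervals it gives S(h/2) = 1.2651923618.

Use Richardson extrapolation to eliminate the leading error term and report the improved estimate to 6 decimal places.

Error is O(h^4); halving h shrinks it by 2^4 = 16.
Numerator 16*A(h/2) − A(h) = 16*1.2651923618 − 1.2690485920 = 18.9740291968
18.9740291968 ÷ 15 = 1.2649352798

1.264935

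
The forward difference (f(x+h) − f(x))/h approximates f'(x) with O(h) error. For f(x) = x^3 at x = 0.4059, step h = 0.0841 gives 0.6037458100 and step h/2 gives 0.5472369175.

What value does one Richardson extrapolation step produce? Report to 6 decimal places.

The method has order 1: 2^1 = 2.
Weighted: 1.0944738350 − 0.6037458100 = 0.4907280250
Divide by 2^1 − 1 = 1.
0.4907280250 ÷ 1 = 0.4907280250
Gap between inputs: 5.651e-02; correction applied: −0.0565088925.

0.490728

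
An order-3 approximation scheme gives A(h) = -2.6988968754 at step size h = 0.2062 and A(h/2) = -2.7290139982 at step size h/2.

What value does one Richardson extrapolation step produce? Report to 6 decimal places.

-2.733316

With r = 3 the leading error scales as h^3, so the weight is 2^3 = 8.
2^3*A(h/2) = -21.8321119856; minus A(h) gives -19.1332151102.
R = (-19.1332151102)/7 = -2.7333164443
Gap between inputs: 3.012e-02; correction applied: −0.0043024461.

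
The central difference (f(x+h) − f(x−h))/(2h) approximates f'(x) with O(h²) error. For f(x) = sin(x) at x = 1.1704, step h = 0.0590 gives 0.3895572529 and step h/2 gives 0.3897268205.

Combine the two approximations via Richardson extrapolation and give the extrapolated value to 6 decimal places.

0.389783

Method order is 2; weight 2^2 = 4.
2^2·A(h/2) = 1.5589072820; minus A(h) gives 1.1693500291.
Denominator 4 − 1 = 3.
(4·0.3897268205 − 0.3895572529)/(4 − 1) = 0.3897833430
Gap between inputs: 1.696e-04; correction applied: +0.0000565225.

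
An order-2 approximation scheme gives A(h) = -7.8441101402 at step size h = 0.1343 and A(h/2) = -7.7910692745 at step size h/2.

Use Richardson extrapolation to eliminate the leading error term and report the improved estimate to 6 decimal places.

-7.773389

Method order is 2; weight 2^2 = 4.
Weighted: (-31.1642770980) − (-7.8441101402) = -23.3201669578
(4·(-7.7910692745) − (-7.8441101402))/(4 − 1) = -7.7733889859
Shift from A(h/2): +0.0176802886.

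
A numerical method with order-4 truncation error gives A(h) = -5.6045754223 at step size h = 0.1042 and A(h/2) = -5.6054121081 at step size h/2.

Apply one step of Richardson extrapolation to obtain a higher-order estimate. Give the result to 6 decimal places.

Order 4 gives 2^r = 16 and 2^r − 1 = 15.
16×(-5.6054121081) = -89.6865937296; (-89.6865937296) − (-5.6045754223) = -84.0820183073
Denominator 16 − 1 = 15.
(-84.0820183073) ÷ 15 = -5.6054678872

-5.605468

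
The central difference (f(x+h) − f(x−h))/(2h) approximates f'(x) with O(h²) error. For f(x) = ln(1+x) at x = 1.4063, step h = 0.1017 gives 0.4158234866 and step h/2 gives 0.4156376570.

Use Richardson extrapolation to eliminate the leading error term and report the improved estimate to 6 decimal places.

0.415576

r = 2: numerator weight 4, denominator 3.
Weighted: 1.6625506280 − 0.4158234866 = 1.2467271414
R = 1.2467271414/3 = 0.4155757138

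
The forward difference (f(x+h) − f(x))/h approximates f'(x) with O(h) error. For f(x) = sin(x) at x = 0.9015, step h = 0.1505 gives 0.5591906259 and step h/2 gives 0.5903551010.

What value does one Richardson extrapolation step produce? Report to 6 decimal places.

Order 1 gives 2^r = 2 and 2^r − 1 = 1.
2×0.5903551010 = 1.1807102020; 1.1807102020 − 0.5591906259 = 0.6215195761
Denominator 2 − 1 = 1.
Result: 0.6215195761

0.621520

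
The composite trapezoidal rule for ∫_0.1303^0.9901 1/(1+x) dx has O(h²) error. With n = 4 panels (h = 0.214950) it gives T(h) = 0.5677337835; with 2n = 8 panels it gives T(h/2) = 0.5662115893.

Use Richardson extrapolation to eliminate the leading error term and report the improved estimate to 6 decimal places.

0.565704

r = 2: numerator weight 4, denominator 3.
4·0.5662115893 = 2.2648463572; subtract 0.5677337835 → 1.6971125737
Extrapolated: 1.6971125737 / 3 = 0.5657041912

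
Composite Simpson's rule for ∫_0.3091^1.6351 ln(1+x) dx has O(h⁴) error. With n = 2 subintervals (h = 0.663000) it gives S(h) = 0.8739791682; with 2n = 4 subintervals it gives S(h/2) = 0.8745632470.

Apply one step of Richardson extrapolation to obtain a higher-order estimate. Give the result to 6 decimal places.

The method has order 4: 2^4 = 16.
Top: 16(0.8745632470) − (0.8739791682) = 13.1190327838
Denominator 16 − 1 = 15.
R = 13.1190327838/15 = 0.8746021856
Gap between inputs: 5.841e-04; correction applied: +0.0000389386.

0.874602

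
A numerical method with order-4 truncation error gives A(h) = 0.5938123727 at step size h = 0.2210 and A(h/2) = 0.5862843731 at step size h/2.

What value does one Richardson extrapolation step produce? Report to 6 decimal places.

0.585783

Order 4 gives 2^r = 16 and 2^r − 1 = 15.
Top: 16(0.5862843731) − (0.5938123727) = 8.7867375969
Divide by 2^4 − 1 = 15.
Extrapolated: 8.7867375969 / 15 = 0.5857825065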